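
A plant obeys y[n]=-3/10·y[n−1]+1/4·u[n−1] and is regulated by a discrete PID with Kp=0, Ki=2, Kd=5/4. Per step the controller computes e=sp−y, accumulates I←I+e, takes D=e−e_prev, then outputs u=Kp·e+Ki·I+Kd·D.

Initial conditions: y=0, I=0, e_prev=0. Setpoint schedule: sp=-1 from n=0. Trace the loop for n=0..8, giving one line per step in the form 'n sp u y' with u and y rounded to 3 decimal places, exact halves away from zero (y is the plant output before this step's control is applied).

(exact arithmetic carried between steps; '≈' marks a value shown rounded to 6 d.p. or computed from one; I and e_prev carry over from the previous line; the table rounds u and y to 3 d.p., halves away from zero)
n=0: y=0, sp=-1, e=sp−y=-1; I=-1, D=e−e_prev=-1; u=0·(-1)+2·(-1)+5/4·(-1)=-3.25; next y=-3/10·0+1/4·(-3.25)=-0.8125
n=1: y=-0.8125, sp=-1, e=sp−y=-0.1875; I=-1.1875, D=e−e_prev=0.8125; u=0·(-0.1875)+2·(-1.1875)+5/4·0.8125=-1.359375; next y=-3/10·(-0.8125)+1/4·(-1.359375)≈-0.096094
n=2: y≈-0.096094, sp=-1, e=sp−y≈-0.903906; I≈-2.091406, D=e−e_prev≈-0.716406; u=0·(-0.903906)+2·(-2.091406)+5/4·(-0.716406)≈-5.078320; next y=-3/10·(-0.096094)+1/4·(-5.078320)≈-1.240752
n=3: y≈-1.240752, sp=-1, e=sp−y≈0.240752; I≈-1.850654, D=e−e_prev≈1.144658; u=0·0.240752+2·(-1.850654)+5/4·1.144658≈-2.270486; next y=-3/10·(-1.240752)+1/4·(-2.270486)≈-0.195396
n=4: y≈-0.195396, sp=-1, e=sp−y≈-0.804604; I≈-2.655258, D=e−e_prev≈-1.045356; u=0·(-0.804604)+2·(-2.655258)+5/4·(-1.045356)≈-6.617212; next y=-3/10·(-0.195396)+1/4·(-6.617212)≈-1.595684
n=5: y≈-1.595684, sp=-1, e=sp−y≈0.595684; I≈-2.059574, D=e−e_prev≈1.400288; u=0·0.595684+2·(-2.059574)+5/4·1.400288≈-2.368788; next y=-3/10·(-1.595684)+1/4·(-2.368788)≈-0.113492
n=6: y≈-0.113492, sp=-1, e=sp−y≈-0.886508; I≈-2.946082, D=e−e_prev≈-1.482193; u=0·(-0.886508)+2·(-2.946082)+5/4·(-1.482193)≈-7.744906; next y=-3/10·(-0.113492)+1/4·(-7.744906)≈-1.902179
n=7: y≈-1.902179, sp=-1, e=sp−y≈0.902179; I≈-2.043904, D=e−e_prev≈1.788687; u=0·0.902179+2·(-2.043904)+5/4·1.788687≈-1.851948; next y=-3/10·(-1.902179)+1/4·(-1.851948)≈0.107667
n=8: y≈0.107667, sp=-1, e=sp−y≈-1.107667; I≈-3.151570, D=e−e_prev≈-2.009845; u=0·(-1.107667)+2·(-3.151570)+5/4·(-2.009845)≈-8.815447; next y=-3/10·0.107667+1/4·(-8.815447)≈-2.236162

0 -1 -3.250 0.000
1 -1 -1.359 -0.813
2 -1 -5.078 -0.096
3 -1 -2.270 -1.241
4 -1 -6.617 -0.195
5 -1 -2.369 -1.596
6 -1 -7.745 -0.113
7 -1 -1.852 -1.902
8 -1 -8.815 0.108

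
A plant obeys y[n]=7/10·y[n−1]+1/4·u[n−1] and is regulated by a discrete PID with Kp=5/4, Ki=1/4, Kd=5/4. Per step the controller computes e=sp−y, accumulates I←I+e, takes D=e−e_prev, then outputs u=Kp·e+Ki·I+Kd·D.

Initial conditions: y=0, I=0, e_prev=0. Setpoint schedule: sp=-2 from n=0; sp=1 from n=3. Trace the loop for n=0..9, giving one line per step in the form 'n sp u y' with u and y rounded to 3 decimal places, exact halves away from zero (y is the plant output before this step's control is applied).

(exact arithmetic carried between steps; '≈' marks a value shown rounded to 6 d.p. or computed from one; I and e_prev carry over from the previous line; the table rounds u and y to 3 d.p., halves away from zero)
n=0: y=0, sp=-2, e=sp−y=-2; I=-2, D=e−e_prev=-2; u=5/4·(-2)+1/4·(-2)+5/4·(-2)=-5.5; next y=7/10·0+1/4·(-5.5)=-1.375
n=1: y=-1.375, sp=-2, e=sp−y=-0.625; I=-2.625, D=e−e_prev=1.375; u=5/4·(-0.625)+1/4·(-2.625)+5/4·1.375=0.28125; next y=7/10·(-1.375)+1/4·0.28125≈-0.892188
n=2: y≈-0.892188, sp=-2, e=sp−y≈-1.107813; I≈-3.732813, D=e−e_prev≈-0.482813; u=5/4·(-1.107813)+1/4·(-3.732813)+5/4·(-0.482813)≈-2.921484; next y=7/10·(-0.892188)+1/4·(-2.921484)≈-1.354902
n=3: y≈-1.354902, sp=1, e=sp−y≈2.354902; I≈-1.377910, D=e−e_prev≈3.462715; u=5/4·2.354902+1/4·(-1.377910)+5/4·3.462715≈6.927544; next y=7/10·(-1.354902)+1/4·6.927544≈0.783454
n=4: y≈0.783454, sp=1, e=sp−y≈0.216546; I≈-1.161365, D=e−e_prev≈-2.138357; u=5/4·0.216546+1/4·(-1.161365)+5/4·(-2.138357)≈-2.692605; next y=7/10·0.783454+1/4·(-2.692605)≈-0.124733
n=5: y≈-0.124733, sp=1, e=sp−y≈1.124733; I≈-0.036631, D=e−e_prev≈0.908188; u=5/4·1.124733+1/4·(-0.036631)+5/4·0.908188≈2.531993; next y=7/10·(-0.124733)+1/4·2.531993≈0.545685
n=6: y≈0.545685, sp=1, e=sp−y≈0.454315; I≈0.417684, D=e−e_prev≈-0.670418; u=5/4·0.454315+1/4·0.417684+5/4·(-0.670418)≈-0.165708; next y=7/10·0.545685+1/4·(-0.165708)≈0.340552
n=7: y≈0.340552, sp=1, e=sp−y≈0.659448; I≈1.077131, D=e−e_prev≈0.205133; u=5/4·0.659448+1/4·1.077131+5/4·0.205133≈1.350008; next y=7/10·0.340552+1/4·1.350008≈0.575889
n=8: y≈0.575889, sp=1, e=sp−y≈0.424111; I≈1.501242, D=e−e_prev≈-0.235336; u=5/4·0.424111+1/4·1.501242+5/4·(-0.235336)≈0.611279; next y=7/10·0.575889+1/4·0.611279≈0.555942
n=9: y≈0.555942, sp=1, e=sp−y≈0.444058; I≈1.945300, D=e−e_prev≈0.019947; u=5/4·0.444058+1/4·1.945300+5/4·0.019947≈1.066331; next y=7/10·0.555942+1/4·1.066331≈0.655742

0 -2 -5.500 0.000
1 -2 0.281 -1.375
2 -2 -2.921 -0.892
3 1 6.928 -1.355
4 1 -2.693 0.783
5 1 2.532 -0.125
6 1 -0.166 0.546
7 1 1.350 0.341
8 1 0.611 0.576
9 1 1.066 0.556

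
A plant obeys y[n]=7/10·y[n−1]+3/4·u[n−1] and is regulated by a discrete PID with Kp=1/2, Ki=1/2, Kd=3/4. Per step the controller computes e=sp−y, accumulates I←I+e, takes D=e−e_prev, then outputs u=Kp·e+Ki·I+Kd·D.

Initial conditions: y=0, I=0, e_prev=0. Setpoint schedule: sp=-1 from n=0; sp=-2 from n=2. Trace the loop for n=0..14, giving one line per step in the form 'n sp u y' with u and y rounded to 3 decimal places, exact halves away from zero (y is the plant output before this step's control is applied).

0 -1 -1.750 0.000
1 -1 0.797 -1.313
2 -2 -3.516 -0.321
3 -2 1.584 -2.862
4 -2 -3.472 -0.815
5 -2 1.600 -3.175
6 -2 -3.349 -1.022
7 -2 1.635 -3.228
8 -2 -3.246 -1.033
9 -2 1.634 -3.157
10 -2 -3.183 -0.984
11 -2 1.600 -3.076
12 -2 -3.146 -0.953
13 -2 1.551 -3.027
14 -2 -3.115 -0.955

(exact arithmetic carried between steps; '≈' marks a value shown rounded to 6 d.p. or computed from one; I and e_prev carry over from the previous line; the table rounds u and y to 3 d.p., halves away from zero)
n=0: y=0, sp=-1, e=sp−y=-1; I=-1, D=e−e_prev=-1; u=1/2·(-1)+1/2·(-1)+3/4·(-1)=-1.75; next y=7/10·0+3/4·(-1.75)=-1.3125
n=1: y=-1.3125, sp=-1, e=sp−y=0.3125; I=-0.6875, D=e−e_prev=1.3125; u=1/2·0.3125+1/2·(-0.6875)+3/4·1.3125=0.796875; next y=7/10·(-1.3125)+3/4·0.796875≈-0.321094
n=2: y≈-0.321094, sp=-2, e=sp−y≈-1.678906; I≈-2.366406, D=e−e_prev≈-1.991406; u=1/2·(-1.678906)+1/2·(-2.366406)+3/4·(-1.991406)≈-3.516211; next y=7/10·(-0.321094)+3/4·(-3.516211)≈-2.861924
n=3: y≈-2.861924, sp=-2, e=sp−y≈0.861924; I≈-1.504482, D=e−e_prev≈2.540830; u=1/2·0.861924+1/2·(-1.504482)+3/4·2.540830≈1.584343; next y=7/10·(-2.861924)+3/4·1.584343≈-0.815089
n=4: y≈-0.815089, sp=-2, e=sp−y≈-1.184911; I≈-2.689393, D=e−e_prev≈-2.046835; u=1/2·(-1.184911)+1/2·(-2.689393)+3/4·(-2.046835)≈-3.472278; next y=7/10·(-0.815089)+3/4·(-3.472278)≈-3.174771
n=5: y≈-3.174771, sp=-2, e=sp−y≈1.174771; I≈-1.514622, D=e−e_prev≈2.359682; u=1/2·1.174771+1/2·(-1.514622)+3/4·2.359682≈1.599836; next y=7/10·(-3.174771)+3/4·1.599836≈-1.022463
n=6: y≈-1.022463, sp=-2, e=sp−y≈-0.977537; I≈-2.492159, D=e−e_prev≈-2.152308; u=1/2·(-0.977537)+1/2·(-2.492159)+3/4·(-2.152308)≈-3.349079; next y=7/10·(-1.022463)+3/4·(-3.349079)≈-3.227533
n=7: y≈-3.227533, sp=-2, e=sp−y≈1.227533; I≈-1.264626, D=e−e_prev≈2.205070; u=1/2·1.227533+1/2·(-1.264626)+3/4·2.205070≈1.635257; next y=7/10·(-3.227533)+3/4·1.635257≈-1.032831
n=8: y≈-1.032831, sp=-2, e=sp−y≈-0.967169; I≈-2.231795, D=e−e_prev≈-2.194702; u=1/2·(-0.967169)+1/2·(-2.231795)+3/4·(-2.194702)≈-3.245509; next y=7/10·(-1.032831)+3/4·(-3.245509)≈-3.157113
n=9: y≈-3.157113, sp=-2, e=sp−y≈1.157113; I≈-1.074682, D=e−e_prev≈2.124282; u=1/2·1.157113+1/2·(-1.074682)+3/4·2.124282≈1.634428; next y=7/10·(-3.157113)+3/4·1.634428≈-0.984159
n=10: y≈-0.984159, sp=-2, e=sp−y≈-1.015841; I≈-2.090523, D=e−e_prev≈-2.172955; u=1/2·(-1.015841)+1/2·(-2.090523)+3/4·(-2.172955)≈-3.182898; next y=7/10·(-0.984159)+3/4·(-3.182898)≈-3.076085
n=11: y≈-3.076085, sp=-2, e=sp−y≈1.076085; I≈-1.014438, D=e−e_prev≈2.091926; u=1/2·1.076085+1/2·(-1.014438)+3/4·2.091926≈1.599768; next y=7/10·(-3.076085)+3/4·1.599768≈-0.953433
n=12: y≈-0.953433, sp=-2, e=sp−y≈-1.046567; I≈-2.061005, D=e−e_prev≈-2.122651; u=1/2·(-1.046567)+1/2·(-2.061005)+3/4·(-2.122651)≈-3.145774; next y=7/10·(-0.953433)+3/4·(-3.145774)≈-3.026734
n=13: y≈-3.026734, sp=-2, e=sp−y≈1.026734; I≈-1.034271, D=e−e_prev≈2.073301; u=1/2·1.026734+1/2·(-1.034271)+3/4·2.073301≈1.551207; next y=7/10·(-3.026734)+3/4·1.551207≈-0.955309
n=14: y≈-0.955309, sp=-2, e=sp−y≈-1.044691; I≈-2.078962, D=e−e_prev≈-2.071425; u=1/2·(-1.044691)+1/2·(-2.078962)+3/4·(-2.071425)≈-3.115396; next y=7/10·(-0.955309)+3/4·(-3.115396)≈-3.005263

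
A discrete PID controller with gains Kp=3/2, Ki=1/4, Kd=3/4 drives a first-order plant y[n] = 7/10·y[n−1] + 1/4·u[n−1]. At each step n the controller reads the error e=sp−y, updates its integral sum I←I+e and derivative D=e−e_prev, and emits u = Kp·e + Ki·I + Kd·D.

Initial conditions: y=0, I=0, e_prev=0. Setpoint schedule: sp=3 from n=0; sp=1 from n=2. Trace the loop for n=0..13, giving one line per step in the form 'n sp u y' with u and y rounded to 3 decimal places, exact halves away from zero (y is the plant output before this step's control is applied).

(exact arithmetic carried between steps; '≈' marks a value shown rounded to 6 d.p. or computed from one; I and e_prev carry over from the previous line; the table rounds u and y to 3 d.p., halves away from zero)
n=0: y=0, sp=3, e=sp−y=3; I=3, D=e−e_prev=3; u=3/2·3+1/4·3+3/4·3=7.5; next y=7/10·0+1/4·7.5=1.875
n=1: y=1.875, sp=3, e=sp−y=1.125; I=4.125, D=e−e_prev=-1.875; u=3/2·1.125+1/4·4.125+3/4·(-1.875)=1.3125; next y=7/10·1.875+1/4·1.3125=1.640625
n=2: y=1.640625, sp=1, e=sp−y=-0.640625; I=3.484375, D=e−e_prev=-1.765625; u=3/2·(-0.640625)+1/4·3.484375+3/4·(-1.765625)≈-1.414063; next y=7/10·1.640625+1/4·(-1.414063)≈0.794922
n=3: y≈0.794922, sp=1, e=sp−y≈0.205078; I≈3.689453, D=e−e_prev≈0.845703; u=3/2·0.205078+1/4·3.689453+3/4·0.845703≈1.864258; next y=7/10·0.794922+1/4·1.864258≈1.022510
n=4: y≈1.022510, sp=1, e=sp−y≈-0.022510; I≈3.666943, D=e−e_prev≈-0.227588; u=3/2·(-0.022510)+1/4·3.666943+3/4·(-0.227588)≈0.712280; next y=7/10·1.022510+1/4·0.712280≈0.893827
n=5: y≈0.893827, sp=1, e=sp−y≈0.106173; I≈3.773116, D=e−e_prev≈0.128683; u=3/2·0.106173+1/4·3.773116+3/4·0.128683≈1.199051; next y=7/10·0.893827+1/4·1.199051≈0.925442
n=6: y≈0.925442, sp=1, e=sp−y≈0.074558; I≈3.847675, D=e−e_prev≈-0.031615; u=3/2·0.074558+1/4·3.847675+3/4·(-0.031615)≈1.050045; next y=7/10·0.925442+1/4·1.050045≈0.910320
n=7: y≈0.910320, sp=1, e=sp−y≈0.089680; I≈3.937354, D=e−e_prev≈0.015121; u=3/2·0.089680+1/4·3.937354+3/4·0.015121≈1.130199; next y=7/10·0.910320+1/4·1.130199≈0.919774
n=8: y≈0.919774, sp=1, e=sp−y≈0.080226; I≈4.017580, D=e−e_prev≈-0.009454; u=3/2·0.080226+1/4·4.017580+3/4·(-0.009454)≈1.117644; next y=7/10·0.919774+1/4·1.117644≈0.923253
n=9: y≈0.923253, sp=1, e=sp−y≈0.076747; I≈4.094328, D=e−e_prev≈-0.003479; u=3/2·0.076747+1/4·4.094328+3/4·(-0.003479)≈1.136094; next y=7/10·0.923253+1/4·1.136094≈0.930300
n=10: y≈0.930300, sp=1, e=sp−y≈0.069700; I≈4.164027, D=e−e_prev≈-0.007048; u=3/2·0.069700+1/4·4.164027+3/4·(-0.007048)≈1.140271; next y=7/10·0.930300+1/4·1.140271≈0.936278
n=11: y≈0.936278, sp=1, e=sp−y≈0.063722; I≈4.227749, D=e−e_prev≈-0.005978; u=3/2·0.063722+1/4·4.227749+3/4·(-0.005978)≈1.148037; next y=7/10·0.936278+1/4·1.148037≈0.942404
n=12: y≈0.942404, sp=1, e=sp−y≈0.057596; I≈4.285346, D=e−e_prev≈-0.006126; u=3/2·0.057596+1/4·4.285346+3/4·(-0.006126)≈1.153136; next y=7/10·0.942404+1/4·1.153136≈0.947967
n=13: y≈0.947967, sp=1, e=sp−y≈0.052033; I≈4.337379, D=e−e_prev≈-0.005563; u=3/2·0.052033+1/4·4.337379+3/4·(-0.005563)≈1.158222; next y=7/10·0.947967+1/4·1.158222≈0.953132

0 3 7.500 0.000
1 3 1.313 1.875
2 1 -1.414 1.641
3 1 1.864 0.795
4 1 0.712 1.023
5 1 1.199 0.894
6 1 1.050 0.925
7 1 1.130 0.910
8 1 1.118 0.920
9 1 1.136 0.923
10 1 1.140 0.930
11 1 1.148 0.936
12 1 1.153 0.942
13 1 1.158 0.948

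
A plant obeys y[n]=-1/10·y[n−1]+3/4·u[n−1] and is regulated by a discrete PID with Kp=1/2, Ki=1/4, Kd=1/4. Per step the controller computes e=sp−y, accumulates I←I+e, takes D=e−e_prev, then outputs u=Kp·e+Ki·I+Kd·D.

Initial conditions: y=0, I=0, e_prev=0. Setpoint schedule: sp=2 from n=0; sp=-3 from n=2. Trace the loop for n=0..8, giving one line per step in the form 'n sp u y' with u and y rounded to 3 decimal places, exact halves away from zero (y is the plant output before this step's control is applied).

(exact arithmetic carried between steps; '≈' marks a value shown rounded to 6 d.p. or computed from one; I and e_prev carry over from the previous line; the table rounds u and y to 3 d.p., halves away from zero)
n=0: y=0, sp=2, e=sp−y=2; I=2, D=e−e_prev=2; u=1/2·2+1/4·2+1/4·2=2; next y=-1/10·0+3/4·2=1.5
n=1: y=1.5, sp=2, e=sp−y=0.5; I=2.5, D=e−e_prev=-1.5; u=1/2·0.5+1/4·2.5+1/4·(-1.5)=0.5; next y=-1/10·1.5+3/4·0.5=0.225
n=2: y=0.225, sp=-3, e=sp−y=-3.225; I=-0.725, D=e−e_prev=-3.725; u=1/2·(-3.225)+1/4·(-0.725)+1/4·(-3.725)=-2.725; next y=-1/10·0.225+3/4·(-2.725)=-2.06625
n=3: y=-2.06625, sp=-3, e=sp−y=-0.93375; I=-1.65875, D=e−e_prev=2.29125; u=1/2·(-0.93375)+1/4·(-1.65875)+1/4·2.29125=-0.30875; next y=-1/10·(-2.06625)+3/4·(-0.30875)≈-0.024938
n=4: y≈-0.024938, sp=-3, e=sp−y≈-2.975063; I≈-4.633813, D=e−e_prev≈-2.041313; u=1/2·(-2.975063)+1/4·(-4.633813)+1/4·(-2.041313)≈-3.156313; next y=-1/10·(-0.024938)+3/4·(-3.156313)≈-2.364741
n=5: y≈-2.364741, sp=-3, e=sp−y≈-0.635259; I≈-5.269072, D=e−e_prev≈2.339803; u=1/2·(-0.635259)+1/4·(-5.269072)+1/4·2.339803≈-1.049947; next y=-1/10·(-2.364741)+3/4·(-1.049947)≈-0.550986
n=6: y≈-0.550986, sp=-3, e=sp−y≈-2.449014; I≈-7.718086, D=e−e_prev≈-1.813755; u=1/2·(-2.449014)+1/4·(-7.718086)+1/4·(-1.813755)≈-3.607467; next y=-1/10·(-0.550986)+3/4·(-3.607467)≈-2.650502
n=7: y≈-2.650502, sp=-3, e=sp−y≈-0.349498; I≈-8.067584, D=e−e_prev≈2.099516; u=1/2·(-0.349498)+1/4·(-8.067584)+1/4·2.099516≈-1.666766; next y=-1/10·(-2.650502)+3/4·(-1.666766)≈-0.985025
n=8: y≈-0.985025, sp=-3, e=sp−y≈-2.014975; I≈-10.082560, D=e−e_prev≈-1.665477; u=1/2·(-2.014975)+1/4·(-10.082560)+1/4·(-1.665477)≈-3.944497; next y=-1/10·(-0.985025)+3/4·(-3.944497)≈-2.859870

0 2 2.000 0.000
1 2 0.500 1.500
2 -3 -2.725 0.225
3 -3 -0.309 -2.066
4 -3 -3.156 -0.025
5 -3 -1.050 -2.365
6 -3 -3.607 -0.551
7 -3 -1.667 -2.651
8 -3 -3.944 -0.985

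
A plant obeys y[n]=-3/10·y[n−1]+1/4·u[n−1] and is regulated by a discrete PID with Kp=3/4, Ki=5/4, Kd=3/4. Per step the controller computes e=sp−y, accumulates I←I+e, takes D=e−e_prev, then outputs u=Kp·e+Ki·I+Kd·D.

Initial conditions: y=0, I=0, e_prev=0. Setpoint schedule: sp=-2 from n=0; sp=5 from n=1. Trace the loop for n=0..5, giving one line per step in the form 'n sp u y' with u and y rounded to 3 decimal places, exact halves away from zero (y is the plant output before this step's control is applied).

0 -2 -5.500 0.000
1 5 16.531 -1.375
2 5 1.938 4.545
3 5 21.864 -0.879
4 5 6.970 5.730
5 5 26.706 0.024

(exact arithmetic carried between steps; '≈' marks a value shown rounded to 6 d.p. or computed from one; I and e_prev carry over from the previous line; the table rounds u and y to 3 d.p., halves away from zero)
n=0: y=0, sp=-2, e=sp−y=-2; I=-2, D=e−e_prev=-2; u=3/4·(-2)+5/4·(-2)+3/4·(-2)=-5.5; next y=-3/10·0+1/4·(-5.5)=-1.375
n=1: y=-1.375, sp=5, e=sp−y=6.375; I=4.375, D=e−e_prev=8.375; u=3/4·6.375+5/4·4.375+3/4·8.375=16.53125; next y=-3/10·(-1.375)+1/4·16.53125≈4.545313
n=2: y≈4.545313, sp=5, e=sp−y≈0.454688; I≈4.829688, D=e−e_prev≈-5.920313; u=3/4·0.454688+5/4·4.829688+3/4·(-5.920313)≈1.937891; next y=-3/10·4.545313+1/4·1.937891≈-0.879121
n=3: y≈-0.879121, sp=5, e=sp−y≈5.879121; I≈10.708809, D=e−e_prev≈5.424434; u=3/4·5.879121+5/4·10.708809+3/4·5.424434≈21.863677; next y=-3/10·(-0.879121)+1/4·21.863677≈5.729656
n=4: y≈5.729656, sp=5, e=sp−y≈-0.729656; I≈9.979153, D=e−e_prev≈-6.608777; u=3/4·(-0.729656)+5/4·9.979153+3/4·(-6.608777)≈6.970117; next y=-3/10·5.729656+1/4·6.970117≈0.023633
n=5: y≈0.023633, sp=5, e=sp−y≈4.976367; I≈14.955520, D=e−e_prev≈5.706023; u=3/4·4.976367+5/4·14.955520+3/4·5.706023≈26.706193; next y=-3/10·0.023633+1/4·26.706193≈6.669458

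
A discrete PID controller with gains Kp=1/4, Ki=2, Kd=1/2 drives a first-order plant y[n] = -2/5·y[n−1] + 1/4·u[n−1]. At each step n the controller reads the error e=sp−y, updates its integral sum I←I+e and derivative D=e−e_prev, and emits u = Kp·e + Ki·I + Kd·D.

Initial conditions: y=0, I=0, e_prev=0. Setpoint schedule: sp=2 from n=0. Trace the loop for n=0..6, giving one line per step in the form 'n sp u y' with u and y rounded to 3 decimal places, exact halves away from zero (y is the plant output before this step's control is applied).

0 2 5.500 0.000
1 2 4.719 1.375
2 2 8.706 0.630
3 2 7.513 1.925
4 2 10.556 1.108
5 2 8.941 2.196
6 2 11.399 1.357

(exact arithmetic carried between steps; '≈' marks a value shown rounded to 6 d.p. or computed from one; I and e_prev carry over from the previous line; the table rounds u and y to 3 d.p., halves away from zero)
n=0: y=0, sp=2, e=sp−y=2; I=2, D=e−e_prev=2; u=1/4·2+2·2+1/2·2=5.5; next y=-2/5·0+1/4·5.5=1.375
n=1: y=1.375, sp=2, e=sp−y=0.625; I=2.625, D=e−e_prev=-1.375; u=1/4·0.625+2·2.625+1/2·(-1.375)=4.71875; next y=-2/5·1.375+1/4·4.71875≈0.629688
n=2: y≈0.629688, sp=2, e=sp−y≈1.370313; I≈3.995313, D=e−e_prev≈0.745313; u=1/4·1.370313+2·3.995313+1/2·0.745313≈8.705859; next y=-2/5·0.629688+1/4·8.705859≈1.924590
n=3: y≈1.924590, sp=2, e=sp−y≈0.075410; I≈4.070723, D=e−e_prev≈-1.294902; u=1/4·0.075410+2·4.070723+1/2·(-1.294902)≈7.512847; next y=-2/5·1.924590+1/4·7.512847≈1.108376
n=4: y≈1.108376, sp=2, e=sp−y≈0.891624; I≈4.962347, D=e−e_prev≈0.816214; u=1/4·0.891624+2·4.962347+1/2·0.816214≈10.555707; next y=-2/5·1.108376+1/4·10.555707≈2.195576
n=5: y≈2.195576, sp=2, e=sp−y≈-0.195576; I≈4.766770, D=e−e_prev≈-1.087201; u=1/4·(-0.195576)+2·4.766770+1/2·(-1.087201)≈8.941046; next y=-2/5·2.195576+1/4·8.941046≈1.357031
n=6: y≈1.357031, sp=2, e=sp−y≈0.642969; I≈5.409739, D=e−e_prev≈0.838545; u=1/4·0.642969+2·5.409739+1/2·0.838545≈11.399494; next y=-2/5·1.357031+1/4·11.399494≈2.307061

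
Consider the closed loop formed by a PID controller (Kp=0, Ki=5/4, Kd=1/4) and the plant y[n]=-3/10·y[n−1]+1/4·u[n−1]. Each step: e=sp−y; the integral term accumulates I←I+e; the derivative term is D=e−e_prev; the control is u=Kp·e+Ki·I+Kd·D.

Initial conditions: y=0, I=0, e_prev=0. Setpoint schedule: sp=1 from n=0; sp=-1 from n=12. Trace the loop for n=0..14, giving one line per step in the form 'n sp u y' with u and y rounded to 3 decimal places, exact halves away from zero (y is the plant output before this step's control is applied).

0 1 1.500 0.000
1 1 1.938 0.375
2 1 2.817 0.372
3 1 3.270 0.593
4 1 3.764 0.640
5 1 4.062 0.749
6 1 4.341 0.791
7 1 4.527 0.848
8 1 4.687 0.877
9 1 4.801 0.909
10 1 4.894 0.928
11 1 4.963 0.945
12 -1 2.018 0.957
13 -1 1.184 0.217
14 -1 -0.543 0.231

(exact arithmetic carried between steps; '≈' marks a value shown rounded to 6 d.p. or computed from one; I and e_prev carry over from the previous line; the table rounds u and y to 3 d.p., halves away from zero)
n=0: y=0, sp=1, e=sp−y=1; I=1, D=e−e_prev=1; u=0·1+5/4·1+1/4·1=1.5; next y=-3/10·0+1/4·1.5=0.375
n=1: y=0.375, sp=1, e=sp−y=0.625; I=1.625, D=e−e_prev=-0.375; u=0·0.625+5/4·1.625+1/4·(-0.375)=1.9375; next y=-3/10·0.375+1/4·1.9375=0.371875
n=2: y=0.371875, sp=1, e=sp−y=0.628125; I=2.253125, D=e−e_prev=0.003125; u=0·0.628125+5/4·2.253125+1/4·0.003125≈2.817188; next y=-3/10·0.371875+1/4·2.817188≈0.592734
n=3: y≈0.592734, sp=1, e=sp−y≈0.407266; I≈2.660391, D=e−e_prev≈-0.220859; u=0·0.407266+5/4·2.660391+1/4·(-0.220859)≈3.270273; next y=-3/10·0.592734+1/4·3.270273≈0.639748
n=4: y≈0.639748, sp=1, e=sp−y≈0.360252; I≈3.020643, D=e−e_prev≈-0.047014; u=0·0.360252+5/4·3.020643+1/4·(-0.047014)≈3.764050; next y=-3/10·0.639748+1/4·3.764050≈0.749088
n=5: y≈0.749088, sp=1, e=sp−y≈0.250912; I≈3.271555, D=e−e_prev≈-0.109340; u=0·0.250912+5/4·3.271555+1/4·(-0.109340)≈4.062108; next y=-3/10·0.749088+1/4·4.062108≈0.790801
n=6: y≈0.790801, sp=1, e=sp−y≈0.209199; I≈3.480754, D=e−e_prev≈-0.041713; u=0·0.209199+5/4·3.480754+1/4·(-0.041713)≈4.340514; next y=-3/10·0.790801+1/4·4.340514≈0.847888
n=7: y≈0.847888, sp=1, e=sp−y≈0.152112; I≈3.632866, D=e−e_prev≈-0.057088; u=0·0.152112+5/4·3.632866+1/4·(-0.057088)≈4.526810; next y=-3/10·0.847888+1/4·4.526810≈0.877336
n=8: y≈0.877336, sp=1, e=sp−y≈0.122664; I≈3.755530, D=e−e_prev≈-0.029448; u=0·0.122664+5/4·3.755530+1/4·(-0.029448)≈4.687050; next y=-3/10·0.877336+1/4·4.687050≈0.908562
n=9: y≈0.908562, sp=1, e=sp−y≈0.091438; I≈3.846968, D=e−e_prev≈-0.031226; u=0·0.091438+5/4·3.846968+1/4·(-0.031226)≈4.800903; next y=-3/10·0.908562+1/4·4.800903≈0.927657
n=10: y≈0.927657, sp=1, e=sp−y≈0.072343; I≈3.919311, D=e−e_prev≈-0.019096; u=0·0.072343+5/4·3.919311+1/4·(-0.019096)≈4.894364; next y=-3/10·0.927657+1/4·4.894364≈0.945294
n=11: y≈0.945294, sp=1, e=sp−y≈0.054706; I≈3.974017, D=e−e_prev≈-0.017637; u=0·0.054706+5/4·3.974017+1/4·(-0.017637)≈4.963112; next y=-3/10·0.945294+1/4·4.963112≈0.957190
n=12: y≈0.957190, sp=-1, e=sp−y≈-1.957190; I≈2.016827, D=e−e_prev≈-2.011896; u=0·(-1.957190)+5/4·2.016827+1/4·(-2.011896)≈2.018060; next y=-3/10·0.957190+1/4·2.018060≈0.217358
n=13: y≈0.217358, sp=-1, e=sp−y≈-1.217358; I≈0.799469, D=e−e_prev≈0.739832; u=0·(-1.217358)+5/4·0.799469+1/4·0.739832≈1.184294; next y=-3/10·0.217358+1/4·1.184294≈0.230866
n=14: y≈0.230866, sp=-1, e=sp−y≈-1.230866; I≈-0.431397, D=e−e_prev≈-0.013508; u=0·(-1.230866)+5/4·(-0.431397)+1/4·(-0.013508)≈-0.542624; next y=-3/10·0.230866+1/4·(-0.542624)≈-0.204916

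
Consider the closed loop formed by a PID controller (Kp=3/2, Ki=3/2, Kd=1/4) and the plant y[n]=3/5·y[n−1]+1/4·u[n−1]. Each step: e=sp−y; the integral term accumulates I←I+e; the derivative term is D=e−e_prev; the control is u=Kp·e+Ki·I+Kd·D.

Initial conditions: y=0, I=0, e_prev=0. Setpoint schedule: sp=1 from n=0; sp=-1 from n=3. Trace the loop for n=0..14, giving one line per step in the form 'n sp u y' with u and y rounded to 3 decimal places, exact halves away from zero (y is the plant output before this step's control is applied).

0 1 3.250 0.000
1 1 1.859 0.813
2 1 1.889 0.952
3 -1 -4.801 1.044
4 -1 -2.086 -0.574
5 -1 -2.181 -0.866
6 -1 -1.809 -1.065
7 -1 -1.676 -1.091
8 -1 -1.603 -1.074
9 -1 -1.581 -1.045
10 -1 -1.580 -1.022
11 -1 -1.586 -1.008
12 -1 -1.592 -1.002
13 -1 -1.597 -0.999
14 -1 -1.599 -0.999

(exact arithmetic carried between steps; '≈' marks a value shown rounded to 6 d.p. or computed from one; I and e_prev carry over from the previous line; the table rounds u and y to 3 d.p., halves away from zero)
n=0: y=0, sp=1, e=sp−y=1; I=1, D=e−e_prev=1; u=3/2·1+3/2·1+1/4·1=3.25; next y=3/5·0+1/4·3.25=0.8125
n=1: y=0.8125, sp=1, e=sp−y=0.1875; I=1.1875, D=e−e_prev=-0.8125; u=3/2·0.1875+3/2·1.1875+1/4·(-0.8125)=1.859375; next y=3/5·0.8125+1/4·1.859375≈0.952344
n=2: y≈0.952344, sp=1, e=sp−y≈0.047656; I≈1.235156, D=e−e_prev≈-0.139844; u=3/2·0.047656+3/2·1.235156+1/4·(-0.139844)≈1.889258; next y=3/5·0.952344+1/4·1.889258≈1.043721
n=3: y≈1.043721, sp=-1, e=sp−y≈-2.043721; I≈-0.808564, D=e−e_prev≈-2.091377; u=3/2·(-2.043721)+3/2·(-0.808564)+1/4·(-2.091377)≈-4.801272; next y=3/5·1.043721+1/4·(-4.801272)≈-0.574086
n=4: y≈-0.574086, sp=-1, e=sp−y≈-0.425914; I≈-1.234479, D=e−e_prev≈1.617806; u=3/2·(-0.425914)+3/2·(-1.234479)+1/4·1.617806≈-2.086138; next y=3/5·(-0.574086)+1/4·(-2.086138)≈-0.865986
n=5: y≈-0.865986, sp=-1, e=sp−y≈-0.134014; I≈-1.368493, D=e−e_prev≈0.291900; u=3/2·(-0.134014)+3/2·(-1.368493)+1/4·0.291900≈-2.180785; next y=3/5·(-0.865986)+1/4·(-2.180785)≈-1.064788
n=6: y≈-1.064788, sp=-1, e=sp−y≈0.064788; I≈-1.303705, D=e−e_prev≈0.198802; u=3/2·0.064788+3/2·(-1.303705)+1/4·0.198802≈-1.808675; next y=3/5·(-1.064788)+1/4·(-1.808675)≈-1.091042
n=7: y≈-1.091042, sp=-1, e=sp−y≈0.091042; I≈-1.212663, D=e−e_prev≈0.026254; u=3/2·0.091042+3/2·(-1.212663)+1/4·0.026254≈-1.675870; next y=3/5·(-1.091042)+1/4·(-1.675870)≈-1.073592
n=8: y≈-1.073592, sp=-1, e=sp−y≈0.073592; I≈-1.139071, D=e−e_prev≈-0.017449; u=3/2·0.073592+3/2·(-1.139071)+1/4·(-0.017449)≈-1.602581; next y=3/5·(-1.073592)+1/4·(-1.602581)≈-1.044801
n=9: y≈-1.044801, sp=-1, e=sp−y≈0.044801; I≈-1.094271, D=e−e_prev≈-0.028792; u=3/2·0.044801+3/2·(-1.094271)+1/4·(-0.028792)≈-1.581403; next y=3/5·(-1.044801)+1/4·(-1.581403)≈-1.022231
n=10: y≈-1.022231, sp=-1, e=sp−y≈0.022231; I≈-1.072040, D=e−e_prev≈-0.022569; u=3/2·0.022231+3/2·(-1.072040)+1/4·(-0.022569)≈-1.580355; next y=3/5·(-1.022231)+1/4·(-1.580355)≈-1.008427
n=11: y≈-1.008427, sp=-1, e=sp−y≈0.008427; I≈-1.063612, D=e−e_prev≈-0.013804; u=3/2·0.008427+3/2·(-1.063612)+1/4·(-0.013804)≈-1.586228; next y=3/5·(-1.008427)+1/4·(-1.586228)≈-1.001613
n=12: y≈-1.001613, sp=-1, e=sp−y≈0.001613; I≈-1.061999, D=e−e_prev≈-0.006814; u=3/2·0.001613+3/2·(-1.061999)+1/4·(-0.006814)≈-1.592281; next y=3/5·(-1.001613)+1/4·(-1.592281)≈-0.999038
n=13: y≈-0.999038, sp=-1, e=sp−y≈-0.000962; I≈-1.062960, D=e−e_prev≈-0.002575; u=3/2·(-0.000962)+3/2·(-1.062960)+1/4·(-0.002575)≈-1.596527; next y=3/5·(-0.999038)+1/4·(-1.596527)≈-0.998555
n=14: y≈-0.998555, sp=-1, e=sp−y≈-0.001445; I≈-1.064406, D=e−e_prev≈-0.000484; u=3/2·(-0.001445)+3/2·(-1.064406)+1/4·(-0.000484)≈-1.598897; next y=3/5·(-0.998555)+1/4·(-1.598897)≈-0.998857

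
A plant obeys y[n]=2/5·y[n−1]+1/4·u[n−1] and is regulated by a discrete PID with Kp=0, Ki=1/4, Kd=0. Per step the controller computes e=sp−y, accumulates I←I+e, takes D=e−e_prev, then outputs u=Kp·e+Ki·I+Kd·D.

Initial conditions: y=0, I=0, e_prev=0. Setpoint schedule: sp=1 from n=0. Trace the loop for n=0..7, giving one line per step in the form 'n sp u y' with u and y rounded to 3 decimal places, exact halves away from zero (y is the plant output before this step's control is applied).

(exact arithmetic carried between steps; '≈' marks a value shown rounded to 6 d.p. or computed from one; I and e_prev carry over from the previous line; the table rounds u and y to 3 d.p., halves away from zero)
n=0: y=0, sp=1, e=sp−y=1; I=1, D=e−e_prev=1; u=0·1+1/4·1+0·1=0.25; next y=2/5·0+1/4·0.25=0.0625
n=1: y=0.0625, sp=1, e=sp−y=0.9375; I=1.9375, D=e−e_prev=-0.0625; u=0·0.9375+1/4·1.9375+0·(-0.0625)=0.484375; next y=2/5·0.0625+1/4·0.484375≈0.146094
n=2: y≈0.146094, sp=1, e=sp−y≈0.853906; I≈2.791406, D=e−e_prev≈-0.083594; u=0·0.853906+1/4·2.791406+0·(-0.083594)≈0.697852; next y=2/5·0.146094+1/4·0.697852≈0.232900
n=3: y≈0.232900, sp=1, e=sp−y≈0.767100; I≈3.558506, D=e−e_prev≈-0.086807; u=0·0.767100+1/4·3.558506+0·(-0.086807)≈0.889626; next y=2/5·0.232900+1/4·0.889626≈0.315567
n=4: y≈0.315567, sp=1, e=sp−y≈0.684433; I≈4.242939, D=e−e_prev≈-0.082666; u=0·0.684433+1/4·4.242939+0·(-0.082666)≈1.060735; next y=2/5·0.315567+1/4·1.060735≈0.391410
n=5: y≈0.391410, sp=1, e=sp−y≈0.608590; I≈4.851529, D=e−e_prev≈-0.075844; u=0·0.608590+1/4·4.851529+0·(-0.075844)≈1.212882; next y=2/5·0.391410+1/4·1.212882≈0.459785
n=6: y≈0.459785, sp=1, e=sp−y≈0.540215; I≈5.391744, D=e−e_prev≈-0.068374; u=0·0.540215+1/4·5.391744+0·(-0.068374)≈1.347936; next y=2/5·0.459785+1/4·1.347936≈0.520898
n=7: y≈0.520898, sp=1, e=sp−y≈0.479102; I≈5.870846, D=e−e_prev≈-0.061113; u=0·0.479102+1/4·5.870846+0·(-0.061113)≈1.467712; next y=2/5·0.520898+1/4·1.467712≈0.575287

0 1 0.250 0.000
1 1 0.484 0.063
2 1 0.698 0.146
3 1 0.890 0.233
4 1 1.061 0.316
5 1 1.213 0.391
6 1 1.348 0.460
7 1 1.468 0.521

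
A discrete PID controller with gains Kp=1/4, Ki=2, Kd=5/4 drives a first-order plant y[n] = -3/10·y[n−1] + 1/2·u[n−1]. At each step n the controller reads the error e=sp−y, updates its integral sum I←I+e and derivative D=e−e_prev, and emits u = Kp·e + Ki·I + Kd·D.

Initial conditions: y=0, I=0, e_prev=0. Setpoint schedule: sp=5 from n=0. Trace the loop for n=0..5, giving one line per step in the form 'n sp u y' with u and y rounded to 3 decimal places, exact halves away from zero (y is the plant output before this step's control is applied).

(exact arithmetic carried between steps; '≈' marks a value shown rounded to 6 d.p. or computed from one; I and e_prev carry over from the previous line; the table rounds u and y to 3 d.p., halves away from zero)
n=0: y=0, sp=5, e=sp−y=5; I=5, D=e−e_prev=5; u=1/4·5+2·5+5/4·5=17.5; next y=-3/10·0+1/2·17.5=8.75
n=1: y=8.75, sp=5, e=sp−y=-3.75; I=1.25, D=e−e_prev=-8.75; u=1/4·(-3.75)+2·1.25+5/4·(-8.75)=-9.375; next y=-3/10·8.75+1/2·(-9.375)=-7.3125
n=2: y=-7.3125, sp=5, e=sp−y=12.3125; I=13.5625, D=e−e_prev=16.0625; u=1/4·12.3125+2·13.5625+5/4·16.0625=50.28125; next y=-3/10·(-7.3125)+1/2·50.28125=27.334375
n=3: y=27.334375, sp=5, e=sp−y=-22.334375; I=-8.771875, D=e−e_prev=-34.646875; u=1/4·(-22.334375)+2·(-8.771875)+5/4·(-34.646875)≈-66.435938; next y=-3/10·27.334375+1/2·(-66.435938)≈-41.418281
n=4: y≈-41.418281, sp=5, e=sp−y≈46.418281; I≈37.646406, D=e−e_prev≈68.752656; u=1/4·46.418281+2·37.646406+5/4·68.752656≈172.838203; next y=-3/10·(-41.418281)+1/2·172.838203≈98.844586
n=5: y≈98.844586, sp=5, e=sp−y≈-93.844586; I≈-56.198180, D=e−e_prev≈-140.262867; u=1/4·(-93.844586)+2·(-56.198180)+5/4·(-140.262867)≈-311.186090; next y=-3/10·98.844586+1/2·(-311.186090)≈-185.246421

0 5 17.500 0.000
1 5 -9.375 8.750
2 5 50.281 -7.313
3 5 -66.436 27.334
4 5 172.838 -41.418
5 5 -311.186 98.845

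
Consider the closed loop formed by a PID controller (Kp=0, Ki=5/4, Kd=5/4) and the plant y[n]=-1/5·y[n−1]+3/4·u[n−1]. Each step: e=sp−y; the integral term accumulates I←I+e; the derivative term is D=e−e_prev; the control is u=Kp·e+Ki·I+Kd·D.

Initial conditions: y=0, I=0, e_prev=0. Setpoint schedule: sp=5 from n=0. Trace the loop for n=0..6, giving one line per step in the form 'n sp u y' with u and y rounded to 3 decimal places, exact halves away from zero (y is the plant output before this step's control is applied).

0 5 12.500 0.000
1 5 -10.938 9.375
2 5 43.945 -10.078
3 5 -74.155 34.975
4 5 188.657 -62.611
5 5 -390.378 154.015
6 5 888.140 -323.586

(exact arithmetic carried between steps; '≈' marks a value shown rounded to 6 d.p. or computed from one; I and e_prev carry over from the previous line; the table rounds u and y to 3 d.p., halves away from zero)
n=0: y=0, sp=5, e=sp−y=5; I=5, D=e−e_prev=5; u=0·5+5/4·5+5/4·5=12.5; next y=-1/5·0+3/4·12.5=9.375
n=1: y=9.375, sp=5, e=sp−y=-4.375; I=0.625, D=e−e_prev=-9.375; u=0·(-4.375)+5/4·0.625+5/4·(-9.375)=-10.9375; next y=-1/5·9.375+3/4·(-10.9375)=-10.078125
n=2: y=-10.078125, sp=5, e=sp−y=15.078125; I=15.703125, D=e−e_prev=19.453125; u=0·15.078125+5/4·15.703125+5/4·19.453125≈43.945313; next y=-1/5·(-10.078125)+3/4·43.945313≈34.974609
n=3: y≈34.974609, sp=5, e=sp−y≈-29.974609; I≈-14.271484, D=e−e_prev≈-45.052734; u=0·(-29.974609)+5/4·(-14.271484)+5/4·(-45.052734)≈-74.155273; next y=-1/5·34.974609+3/4·(-74.155273)≈-62.611377
n=4: y≈-62.611377, sp=5, e=sp−y≈67.611377; I≈53.339893, D=e−e_prev≈97.585986; u=0·67.611377+5/4·53.339893+5/4·97.585986≈188.657349; next y=-1/5·(-62.611377)+3/4·188.657349≈154.015287
n=5: y≈154.015287, sp=5, e=sp−y≈-149.015287; I≈-95.675394, D=e−e_prev≈-216.626664; u=0·(-149.015287)+5/4·(-95.675394)+5/4·(-216.626664)≈-390.377573; next y=-1/5·154.015287+3/4·(-390.377573)≈-323.586237
n=6: y≈-323.586237, sp=5, e=sp−y≈328.586237; I≈232.910843, D=e−e_prev≈477.601524; u=0·328.586237+5/4·232.910843+5/4·477.601524≈888.140458; next y=-1/5·(-323.586237)+3/4·888.140458≈730.822591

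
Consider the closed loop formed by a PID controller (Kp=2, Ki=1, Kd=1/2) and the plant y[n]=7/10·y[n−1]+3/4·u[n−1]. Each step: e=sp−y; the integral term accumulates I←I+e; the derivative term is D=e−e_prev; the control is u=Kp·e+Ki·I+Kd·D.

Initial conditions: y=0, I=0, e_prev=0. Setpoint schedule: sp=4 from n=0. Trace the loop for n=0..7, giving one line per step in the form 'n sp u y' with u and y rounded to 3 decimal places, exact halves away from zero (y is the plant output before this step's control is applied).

(exact arithmetic carried between steps; '≈' marks a value shown rounded to 6 d.p. or computed from one; I and e_prev carry over from the previous line; the table rounds u and y to 3 d.p., halves away from zero)
n=0: y=0, sp=4, e=sp−y=4; I=4, D=e−e_prev=4; u=2·4+1·4+1/2·4=14; next y=7/10·0+3/4·14=10.5
n=1: y=10.5, sp=4, e=sp−y=-6.5; I=-2.5, D=e−e_prev=-10.5; u=2·(-6.5)+1·(-2.5)+1/2·(-10.5)=-20.75; next y=7/10·10.5+3/4·(-20.75)=-8.2125
n=2: y=-8.2125, sp=4, e=sp−y=12.2125; I=9.7125, D=e−e_prev=18.7125; u=2·12.2125+1·9.7125+1/2·18.7125=43.49375; next y=7/10·(-8.2125)+3/4·43.49375≈26.871563
n=3: y≈26.871563, sp=4, e=sp−y≈-22.871563; I≈-13.159063, D=e−e_prev≈-35.084063; u=2·(-22.871563)+1·(-13.159063)+1/2·(-35.084063)≈-76.444219; next y=7/10·26.871563+3/4·(-76.444219)≈-38.523070
n=4: y≈-38.523070, sp=4, e=sp−y≈42.523070; I≈29.364008, D=e−e_prev≈65.394633; u=2·42.523070+1·29.364008+1/2·65.394633≈147.107465; next y=7/10·(-38.523070)+3/4·147.107465≈83.364449
n=5: y≈83.364449, sp=4, e=sp−y≈-79.364449; I≈-50.000442, D=e−e_prev≈-121.887520; u=2·(-79.364449)+1·(-50.000442)+1/2·(-121.887520)≈-269.673100; next y=7/10·83.364449+3/4·(-269.673100)≈-143.899711
n=6: y≈-143.899711, sp=4, e=sp−y≈147.899711; I≈97.899269, D=e−e_prev≈227.264160; u=2·147.899711+1·97.899269+1/2·227.264160≈507.330770; next y=7/10·(-143.899711)+3/4·507.330770≈279.768280
n=7: y≈279.768280, sp=4, e=sp−y≈-275.768280; I≈-177.869011, D=e−e_prev≈-423.667991; u=2·(-275.768280)+1·(-177.869011)+1/2·(-423.667991)≈-941.239567; next y=7/10·279.768280+3/4·(-941.239567)≈-510.091879

0 4 14.000 0.000
1 4 -20.750 10.500
2 4 43.494 -8.213
3 4 -76.444 26.872
4 4 147.107 -38.523
5 4 -269.673 83.364
6 4 507.331 -143.900
7 4 -941.240 279.768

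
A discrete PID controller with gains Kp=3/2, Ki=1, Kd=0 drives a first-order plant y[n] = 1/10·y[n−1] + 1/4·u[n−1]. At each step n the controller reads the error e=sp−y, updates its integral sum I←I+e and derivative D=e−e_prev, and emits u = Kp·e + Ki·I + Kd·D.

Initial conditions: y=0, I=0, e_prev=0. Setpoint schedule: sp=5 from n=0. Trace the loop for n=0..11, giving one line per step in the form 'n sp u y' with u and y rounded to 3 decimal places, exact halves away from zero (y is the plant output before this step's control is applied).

(exact arithmetic carried between steps; '≈' marks a value shown rounded to 6 d.p. or computed from one; I and e_prev carry over from the previous line; the table rounds u and y to 3 d.p., halves away from zero)
n=0: y=0, sp=5, e=sp−y=5; I=5, D=e−e_prev=5; u=3/2·5+1·5+0·5=12.5; next y=1/10·0+1/4·12.5=3.125
n=1: y=3.125, sp=5, e=sp−y=1.875; I=6.875, D=e−e_prev=-3.125; u=3/2·1.875+1·6.875+0·(-3.125)=9.6875; next y=1/10·3.125+1/4·9.6875=2.734375
n=2: y=2.734375, sp=5, e=sp−y=2.265625; I=9.140625, D=e−e_prev=0.390625; u=3/2·2.265625+1·9.140625+0·0.390625≈12.539063; next y=1/10·2.734375+1/4·12.539063≈3.408203
n=3: y≈3.408203, sp=5, e=sp−y≈1.591797; I≈10.732422, D=e−e_prev≈-0.673828; u=3/2·1.591797+1·10.732422+0·(-0.673828)≈13.120117; next y=1/10·3.408203+1/4·13.120117≈3.620850
n=4: y≈3.620850, sp=5, e=sp−y≈1.379150; I≈12.111572, D=e−e_prev≈-0.212646; u=3/2·1.379150+1·12.111572+0·(-0.212646)≈14.180298; next y=1/10·3.620850+1/4·14.180298≈3.907159
n=5: y≈3.907159, sp=5, e=sp−y≈1.092841; I≈13.204413, D=e−e_prev≈-0.286310; u=3/2·1.092841+1·13.204413+0·(-0.286310)≈14.843674; next y=1/10·3.907159+1/4·14.843674≈4.101634
n=6: y≈4.101634, sp=5, e=sp−y≈0.898366; I≈14.102778, D=e−e_prev≈-0.194475; u=3/2·0.898366+1·14.102778+0·(-0.194475)≈15.450327; next y=1/10·4.101634+1/4·15.450327≈4.272745
n=7: y≈4.272745, sp=5, e=sp−y≈0.727255; I≈14.830033, D=e−e_prev≈-0.171111; u=3/2·0.727255+1·14.830033+0·(-0.171111)≈15.920916; next y=1/10·4.272745+1/4·15.920916≈4.407503
n=8: y≈4.407503, sp=5, e=sp−y≈0.592497; I≈15.422530, D=e−e_prev≈-0.134758; u=3/2·0.592497+1·15.422530+0·(-0.134758)≈16.311275; next y=1/10·4.407503+1/4·16.311275≈4.518569
n=9: y≈4.518569, sp=5, e=sp−y≈0.481431; I≈15.903961, D=e−e_prev≈-0.111066; u=3/2·0.481431+1·15.903961+0·(-0.111066)≈16.626107; next y=1/10·4.518569+1/4·16.626107≈4.608384
n=10: y≈4.608384, sp=5, e=sp−y≈0.391616; I≈16.295577, D=e−e_prev≈-0.089815; u=3/2·0.391616+1·16.295577+0·(-0.089815)≈16.883002; next y=1/10·4.608384+1/4·16.883002≈4.681589
n=11: y≈4.681589, sp=5, e=sp−y≈0.318411; I≈16.613988, D=e−e_prev≈-0.073205; u=3/2·0.318411+1·16.613988+0·(-0.073205)≈17.091605; next y=1/10·4.681589+1/4·17.091605≈4.741060

0 5 12.500 0.000
1 5 9.688 3.125
2 5 12.539 2.734
3 5 13.120 3.408
4 5 14.180 3.621
5 5 14.844 3.907
6 5 15.450 4.102
7 5 15.921 4.273
8 5 16.311 4.408
9 5 16.626 4.519
10 5 16.883 4.608
11 5 17.092 4.682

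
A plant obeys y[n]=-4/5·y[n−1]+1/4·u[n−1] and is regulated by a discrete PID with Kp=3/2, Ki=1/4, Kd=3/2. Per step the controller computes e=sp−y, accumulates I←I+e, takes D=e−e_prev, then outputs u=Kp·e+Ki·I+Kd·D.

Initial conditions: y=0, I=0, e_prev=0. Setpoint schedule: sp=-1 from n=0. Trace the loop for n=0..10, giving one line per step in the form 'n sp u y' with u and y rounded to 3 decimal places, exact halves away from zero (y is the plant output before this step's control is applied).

(exact arithmetic carried between steps; '≈' marks a value shown rounded to 6 d.p. or computed from one; I and e_prev carry over from the previous line; the table rounds u and y to 3 d.p., halves away from zero)
n=0: y=0, sp=-1, e=sp−y=-1; I=-1, D=e−e_prev=-1; u=3/2·(-1)+1/4·(-1)+3/2·(-1)=-3.25; next y=-4/5·0+1/4·(-3.25)=-0.8125
n=1: y=-0.8125, sp=-1, e=sp−y=-0.1875; I=-1.1875, D=e−e_prev=0.8125; u=3/2·(-0.1875)+1/4·(-1.1875)+3/2·0.8125=0.640625; next y=-4/5·(-0.8125)+1/4·0.640625≈0.810156
n=2: y≈0.810156, sp=-1, e=sp−y≈-1.810156; I≈-2.997656, D=e−e_prev≈-1.622656; u=3/2·(-1.810156)+1/4·(-2.997656)+3/2·(-1.622656)≈-5.898633; next y=-4/5·0.810156+1/4·(-5.898633)≈-2.122783
n=3: y≈-2.122783, sp=-1, e=sp−y≈1.122783; I≈-1.874873, D=e−e_prev≈2.932939; u=3/2·1.122783+1/4·(-1.874873)+3/2·2.932939≈5.614866; next y=-4/5·(-2.122783)+1/4·5.614866≈3.101943
n=4: y≈3.101943, sp=-1, e=sp−y≈-4.101943; I≈-5.976816, D=e−e_prev≈-5.224726; u=3/2·(-4.101943)+1/4·(-5.976816)+3/2·(-5.224726)≈-15.484208; next y=-4/5·3.101943+1/4·(-15.484208)≈-6.352606
n=5: y≈-6.352606, sp=-1, e=sp−y≈5.352606; I≈-0.624210, D=e−e_prev≈9.454549; u=3/2·5.352606+1/4·(-0.624210)+3/2·9.454549≈22.054681; next y=-4/5·(-6.352606)+1/4·22.054681≈10.595755
n=6: y≈10.595755, sp=-1, e=sp−y≈-11.595755; I≈-12.219965, D=e−e_prev≈-16.948362; u=3/2·(-11.595755)+1/4·(-12.219965)+3/2·(-16.948362)≈-45.871167; next y=-4/5·10.595755+1/4·(-45.871167)≈-19.944396
n=7: y≈-19.944396, sp=-1, e=sp−y≈18.944396; I≈6.724431, D=e−e_prev≈30.540151; u=3/2·18.944396+1/4·6.724431+3/2·30.540151≈75.907929; next y=-4/5·(-19.944396)+1/4·75.907929≈34.932499
n=8: y≈34.932499, sp=-1, e=sp−y≈-35.932499; I≈-29.208068, D=e−e_prev≈-54.876895; u=3/2·(-35.932499)+1/4·(-29.208068)+3/2·(-54.876895)≈-143.516108; next y=-4/5·34.932499+1/4·(-143.516108)≈-63.825026
n=9: y≈-63.825026, sp=-1, e=sp−y≈62.825026; I≈33.616958, D=e−e_prev≈98.757525; u=3/2·62.825026+1/4·33.616958+3/2·98.757525≈250.778066; next y=-4/5·(-63.825026)+1/4·250.778066≈113.754538
n=10: y≈113.754538, sp=-1, e=sp−y≈-114.754538; I≈-81.137579, D=e−e_prev≈-177.579564; u=3/2·(-114.754538)+1/4·(-81.137579)+3/2·(-177.579564)≈-458.785547; next y=-4/5·113.754538+1/4·(-458.785547)≈-205.700017

0 -1 -3.250 0.000
1 -1 0.641 -0.813
2 -1 -5.899 0.810
3 -1 5.615 -2.123
4 -1 -15.484 3.102
5 -1 22.055 -6.353
6 -1 -45.871 10.596
7 -1 75.908 -19.944
8 -1 -143.516 34.932
9 -1 250.778 -63.825
10 -1 -458.786 113.755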